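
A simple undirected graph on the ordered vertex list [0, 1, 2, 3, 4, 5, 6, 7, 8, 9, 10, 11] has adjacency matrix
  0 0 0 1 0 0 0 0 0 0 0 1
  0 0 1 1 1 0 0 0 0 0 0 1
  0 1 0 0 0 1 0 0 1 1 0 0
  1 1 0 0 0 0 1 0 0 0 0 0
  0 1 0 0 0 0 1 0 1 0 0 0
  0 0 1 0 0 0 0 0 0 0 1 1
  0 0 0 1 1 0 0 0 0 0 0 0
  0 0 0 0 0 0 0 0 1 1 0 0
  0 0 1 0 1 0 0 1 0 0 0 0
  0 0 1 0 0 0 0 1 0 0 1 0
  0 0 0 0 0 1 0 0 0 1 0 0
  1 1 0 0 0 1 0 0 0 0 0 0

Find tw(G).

3

A width-3 tree decomposition is:
Bags: B1 = {0, 3, 6, 11}  B2 = {1, 3, 6, 11}  B3 = {1, 4, 6, 11}  B4 = {1, 4, 5, 11}  B5 = {1, 2, 4, 5}  B6 = {2, 4, 5, 8}  B7 = {2, 5, 8, 10}  B8 = {2, 8, 9, 10}  B9 = {7, 8, 9, 10}
Tree: B1–B2, B2–B3, B3–B4, B4–B5, B5–B6, B6–B7, B7–B8, B8–B9
The largest bag has 4 vertices, giving width 3; this decomposition certifies tw(G) ≤ 3. For the lower bound: the 4 vertex sets {0,3,6}, {11}, {1}, {2,4,5,8} are disjoint, each induces a connected subgraph, and every pair is joined by at least one edge of G. Contracting each set to a single vertex therefore yields K_{4} as a minor, and since treewidth is minor-monotone, tw(G) ≥ tw(K_{4}) = 3. Combining the bounds, tw(G) = 3.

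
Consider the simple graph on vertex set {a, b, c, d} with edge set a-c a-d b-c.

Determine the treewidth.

A width-1 tree decomposition is:
Bags: B1 = {a, d}  B2 = {a, c}  B3 = {b, c}
Tree: B1–B2, B2–B3
Each bag holds 2 vertices, so the decomposition has width 1, which upper-bounds the treewidth. Since G has at least one edge (e.g. d–a), it is not an edgeless graph, so tw(G) ≥ 1. Hence tw(G) = 1 exactly.

1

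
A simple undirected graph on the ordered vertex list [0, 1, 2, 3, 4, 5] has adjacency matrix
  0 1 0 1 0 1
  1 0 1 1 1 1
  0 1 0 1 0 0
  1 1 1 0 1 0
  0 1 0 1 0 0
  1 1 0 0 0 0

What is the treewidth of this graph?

A width-2 tree decomposition is:
Bags: B1 = {1, 2, 3}  B2 = {0, 1, 3}  B3 = {0, 1, 5}  B4 = {1, 3, 4}
Tree: B1–B2, B2–B3, B1–B4
Every bag has size at most 3, so the width is 3 − 1 = 2 and tw(G) ≤ 2. For the lower bound, the 3 vertices {0, 1, 3} are pairwise adjacent, and any tree decomposition puts a clique entirely inside one bag — forcing width ≥ 2. The upper and lower bounds meet at 2, so that is the treewidth.

2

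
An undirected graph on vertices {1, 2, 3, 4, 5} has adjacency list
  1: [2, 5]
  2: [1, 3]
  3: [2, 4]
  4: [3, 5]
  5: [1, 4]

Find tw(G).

A width-2 tree decomposition is:
Bags: B1 = {1, 2, 5}  B2 = {2, 3, 5}  B3 = {3, 4, 5}
Tree: B1–B2, B2–B3
Each bag holds 3 vertices, so the decomposition has width 2, which upper-bounds the treewidth. The edges 5–1–2–3–4–5 form a cycle, so G is not a tree and its treewidth is at least 2. Therefore the treewidth is 2.

2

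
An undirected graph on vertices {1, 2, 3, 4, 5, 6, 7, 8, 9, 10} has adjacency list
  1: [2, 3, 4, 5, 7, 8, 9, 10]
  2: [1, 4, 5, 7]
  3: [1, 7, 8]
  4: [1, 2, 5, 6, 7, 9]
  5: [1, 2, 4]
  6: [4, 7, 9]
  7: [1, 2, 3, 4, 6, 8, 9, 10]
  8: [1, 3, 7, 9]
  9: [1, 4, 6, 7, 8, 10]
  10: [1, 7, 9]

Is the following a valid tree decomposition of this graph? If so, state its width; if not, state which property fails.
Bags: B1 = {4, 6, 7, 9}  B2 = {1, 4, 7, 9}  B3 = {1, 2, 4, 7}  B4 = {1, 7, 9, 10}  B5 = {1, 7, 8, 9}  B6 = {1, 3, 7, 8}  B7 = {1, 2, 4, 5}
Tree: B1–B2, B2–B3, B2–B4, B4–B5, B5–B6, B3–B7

Vertex coverage: the bags together contain {1, 2, 3, 4, 5, 6, 7, 8, 9, 10}, the full vertex set. Edge coverage: each edge of G has both endpoints in at least one bag. Running intersection: for every vertex, the bags containing it form a connected subtree. All three properties hold, so this is a valid tree decomposition of width max|bag| − 1 = 3, and hence tw(G) ≤ 3.

Yes; width 3.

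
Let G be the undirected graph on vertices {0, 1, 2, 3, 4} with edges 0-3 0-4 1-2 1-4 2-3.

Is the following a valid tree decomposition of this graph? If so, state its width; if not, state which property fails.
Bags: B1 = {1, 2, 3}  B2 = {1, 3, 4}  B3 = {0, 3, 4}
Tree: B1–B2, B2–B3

Every vertex of G appears in some bag (union = {0, 1, 2, 3, 4}); every edge is covered by a bag; and for each vertex v the set of bags containing v is connected in the bag tree. The decomposition is therefore valid. The largest bag has 3 vertices, so the width is 2.

Yes; width 2.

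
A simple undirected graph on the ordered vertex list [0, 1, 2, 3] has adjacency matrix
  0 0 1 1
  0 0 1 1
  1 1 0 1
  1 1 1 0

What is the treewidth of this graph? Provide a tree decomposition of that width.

The largest bag has 3 vertices, giving width 2; this decomposition certifies tw(G) ≤ 2. For the lower bound, the 3 vertices {0, 2, 3} are pairwise adjacent, and any tree decomposition puts a clique entirely inside one bag — forcing width ≥ 2. The upper and lower bounds meet at 2, so that is the treewidth.

Treewidth 2.
Bags: B1 = {1, 2, 3}  B2 = {0, 2, 3}
Tree: B1–B2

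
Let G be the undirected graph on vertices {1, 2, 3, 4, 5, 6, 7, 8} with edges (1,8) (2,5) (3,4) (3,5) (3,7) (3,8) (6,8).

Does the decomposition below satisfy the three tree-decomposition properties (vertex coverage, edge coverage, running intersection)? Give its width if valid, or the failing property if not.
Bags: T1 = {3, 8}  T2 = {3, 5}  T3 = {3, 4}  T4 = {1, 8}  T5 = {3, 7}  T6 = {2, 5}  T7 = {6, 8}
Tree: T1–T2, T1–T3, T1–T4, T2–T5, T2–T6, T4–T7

Checking the three conditions: (i) the bags cover all of {1, 2, 3, 4, 5, 6, 7, 8}; (ii) for each edge, some bag contains both endpoints; (iii) the bags containing any fixed vertex form a subtree. All hold, so the decomposition is valid with width 2 − 1 = 1.

Yes; width 1.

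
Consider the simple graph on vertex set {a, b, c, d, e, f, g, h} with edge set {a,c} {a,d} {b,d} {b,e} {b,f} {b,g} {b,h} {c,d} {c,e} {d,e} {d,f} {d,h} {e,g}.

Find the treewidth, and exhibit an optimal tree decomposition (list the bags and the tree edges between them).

Each bag holds 3 vertices, so the decomposition has width 2, which upper-bounds the treewidth. Conversely, {c, d, e} is a clique of size 3, and the vertices of any clique must share a bag in every tree decomposition; so some bag has ≥ 3 vertices and tw(G) ≥ 2. The upper and lower bounds meet at 2, so that is the treewidth.

Treewidth 2.
Bags: B1 = {b, d, e}  B2 = {b, e, g}  B3 = {c, d, e}  B4 = {a, c, d}  B5 = {b, d, f}  B6 = {b, d, h}
Tree: B1–B2, B1–B3, B3–B4, B1–B5, B1–B6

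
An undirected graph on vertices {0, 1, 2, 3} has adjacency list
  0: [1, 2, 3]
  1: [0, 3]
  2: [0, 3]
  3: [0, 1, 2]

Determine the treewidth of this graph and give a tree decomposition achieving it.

Treewidth 2.
One such decomposition:
Bags: B1 = {0, 2, 3}  B2 = {0, 1, 3}
Tree: B1–B2

The largest bag has 3 vertices, giving width 2; this decomposition certifies tw(G) ≤ 2. Conversely, {0, 1, 3} is a clique of size 3, and the vertices of any clique must share a bag in every tree decomposition; so some bag has ≥ 3 vertices and tw(G) ≥ 2. Combining the bounds, tw(G) = 2.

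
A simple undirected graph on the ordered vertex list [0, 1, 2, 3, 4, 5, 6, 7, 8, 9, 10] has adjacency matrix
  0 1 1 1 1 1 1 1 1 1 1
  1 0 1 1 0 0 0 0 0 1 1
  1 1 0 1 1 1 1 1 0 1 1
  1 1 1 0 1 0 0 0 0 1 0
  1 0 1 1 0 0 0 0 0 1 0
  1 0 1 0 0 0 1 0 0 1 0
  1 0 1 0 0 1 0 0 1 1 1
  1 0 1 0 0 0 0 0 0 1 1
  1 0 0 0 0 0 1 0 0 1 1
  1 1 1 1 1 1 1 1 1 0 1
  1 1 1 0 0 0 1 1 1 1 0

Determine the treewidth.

4

A width-4 tree decomposition is:
Bags: B1 = {0, 1, 2, 9, 10}  B2 = {0, 2, 7, 9, 10}  B3 = {0, 2, 6, 9, 10}  B4 = {0, 6, 8, 9, 10}  B5 = {0, 2, 5, 6, 9}  B6 = {0, 1, 2, 3, 9}  B7 = {0, 2, 3, 4, 9}
Tree: B1–B2, B1–B3, B3–B4, B3–B5, B1–B6, B6–B7
The largest bag has 5 vertices, giving width 4; this decomposition certifies tw(G) ≤ 4. Conversely, {0, 6, 8, 9, 10} is a clique of size 5, and the vertices of any clique must share a bag in every tree decomposition; so some bag has ≥ 5 vertices and tw(G) ≥ 4. Therefore the treewidth is 4.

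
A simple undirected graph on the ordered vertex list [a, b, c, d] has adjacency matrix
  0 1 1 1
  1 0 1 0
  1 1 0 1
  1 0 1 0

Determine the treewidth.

2

A width-2 tree decomposition is:
Bags: B1 = {a, b, c}  B2 = {a, c, d}
Tree: B1–B2
Every bag has size at most 3, so the width is 3 − 1 = 2 and tw(G) ≤ 2. On the other hand G contains the 3-clique {a, c, d}. A clique must lie in a single bag of any decomposition, so no decomposition can have width below 2. Combining the bounds, tw(G) = 2.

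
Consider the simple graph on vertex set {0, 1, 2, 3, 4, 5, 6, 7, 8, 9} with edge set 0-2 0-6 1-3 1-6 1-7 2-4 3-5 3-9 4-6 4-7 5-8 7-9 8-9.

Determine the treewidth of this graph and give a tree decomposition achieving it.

Treewidth 2.
Bags: B1 = {0, 2, 6}  B2 = {2, 4, 6}  B3 = {1, 4, 6}  B4 = {1, 4, 7}  B5 = {1, 3, 7}  B6 = {3, 7, 9}  B7 = {3, 5, 9}  B8 = {5, 8, 9}
Tree: B1–B2, B2–B3, B3–B4, B4–B5, B5–B6, B6–B7, B7–B8

The largest bag has 3 vertices, giving width 2; this decomposition certifies tw(G) ≤ 2. Since 0–2–4–6–0 is a cycle in G, G is not acyclic. Forests are exactly the graphs of treewidth ≤ 1, so tw(G) ≥ 2. The upper and lower bounds meet at 2, so that is the treewidth.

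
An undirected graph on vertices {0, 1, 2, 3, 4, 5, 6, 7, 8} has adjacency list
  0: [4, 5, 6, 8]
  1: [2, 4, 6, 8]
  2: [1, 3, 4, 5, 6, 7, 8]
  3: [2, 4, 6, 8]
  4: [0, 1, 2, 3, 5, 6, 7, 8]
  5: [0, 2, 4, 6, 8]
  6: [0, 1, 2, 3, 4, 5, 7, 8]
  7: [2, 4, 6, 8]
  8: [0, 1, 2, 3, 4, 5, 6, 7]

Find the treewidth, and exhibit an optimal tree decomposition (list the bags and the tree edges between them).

Treewidth 4.
One such decomposition:
Bags: B1 = {2, 4, 6, 7, 8}  B2 = {1, 2, 4, 6, 8}  B3 = {2, 4, 5, 6, 8}  B4 = {0, 4, 5, 6, 8}  B5 = {2, 3, 4, 6, 8}
Tree: B1–B2, B2–B3, B3–B4, B2–B5

The largest bag has 5 vertices, giving width 4; this decomposition certifies tw(G) ≤ 4. Conversely, {0, 4, 5, 6, 8} is a clique of size 5, and the vertices of any clique must share a bag in every tree decomposition; so some bag has ≥ 5 vertices and tw(G) ≥ 4. Combining the bounds, tw(G) = 4.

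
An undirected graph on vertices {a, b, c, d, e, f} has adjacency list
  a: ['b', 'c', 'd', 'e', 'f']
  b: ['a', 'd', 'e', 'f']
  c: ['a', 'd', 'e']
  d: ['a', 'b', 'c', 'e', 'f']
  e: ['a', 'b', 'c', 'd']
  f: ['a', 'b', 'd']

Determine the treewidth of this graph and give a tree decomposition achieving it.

The largest bag has 4 vertices, giving width 3; this decomposition certifies tw(G) ≤ 3. For the lower bound, the 4 vertices {a, c, d, e} are pairwise adjacent, and any tree decomposition puts a clique entirely inside one bag — forcing width ≥ 3. Combining the bounds, tw(G) = 3.

Treewidth 3.
One optimal decomposition is:
Bags: B1 = {a, b, d, e}  B2 = {a, b, d, f}  B3 = {a, c, d, e}
Tree: B1–B2, B1–B3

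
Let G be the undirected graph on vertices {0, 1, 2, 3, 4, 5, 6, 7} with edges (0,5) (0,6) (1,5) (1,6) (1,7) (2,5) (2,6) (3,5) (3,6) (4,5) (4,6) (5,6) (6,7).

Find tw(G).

A width-2 tree decomposition is:
Bags: B1 = {2, 5, 6}  B2 = {0, 5, 6}  B3 = {1, 5, 6}  B4 = {1, 6, 7}  B5 = {4, 5, 6}  B6 = {3, 5, 6}
Tree: B1–B2, B1–B3, B3–B4, B2–B5, B3–B6
The largest bag has 3 vertices, giving width 2; this decomposition certifies tw(G) ≤ 2. For the lower bound, the 3 vertices {0, 5, 6} are pairwise adjacent, and any tree decomposition puts a clique entirely inside one bag — forcing width ≥ 2. Combining the bounds, tw(G) = 2.

2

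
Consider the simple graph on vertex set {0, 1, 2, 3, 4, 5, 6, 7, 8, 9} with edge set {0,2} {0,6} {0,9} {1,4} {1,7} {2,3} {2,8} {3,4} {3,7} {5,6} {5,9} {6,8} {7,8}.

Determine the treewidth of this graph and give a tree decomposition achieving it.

Each bag holds 3 vertices, so the decomposition has width 2, which upper-bounds the treewidth. The edges 4–1–7–3–4 form a cycle, so G is not a tree and its treewidth is at least 2. Therefore the treewidth is 2.

Treewidth 2.
One such decomposition:
Bags: B1 = {1, 3, 4}  B2 = {1, 3, 7}  B3 = {2, 3, 7}  B4 = {2, 7, 8}  B5 = {0, 2, 8}  B6 = {0, 6, 8}  B7 = {0, 6, 9}  B8 = {5, 6, 9}
Tree: B1–B2, B2–B3, B3–B4, B4–B5, B5–B6, B6–B7, B7–B8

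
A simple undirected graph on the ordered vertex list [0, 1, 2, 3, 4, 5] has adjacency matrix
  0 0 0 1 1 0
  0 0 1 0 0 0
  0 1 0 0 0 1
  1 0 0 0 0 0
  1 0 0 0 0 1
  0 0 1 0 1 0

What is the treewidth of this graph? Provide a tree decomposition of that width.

Each bag holds 2 vertices, so the decomposition has width 1, which upper-bounds the treewidth. G has an edge, so its treewidth is at least 1. Hence tw(G) = 1 exactly.

Treewidth 1.
One optimal decomposition is:
Bags: B1 = {2, 5}  B2 = {4, 5}  B3 = {0, 4}  B4 = {1, 2}  B5 = {0, 3}
Tree: B1–B2, B2–B3, B1–B4, B3–B5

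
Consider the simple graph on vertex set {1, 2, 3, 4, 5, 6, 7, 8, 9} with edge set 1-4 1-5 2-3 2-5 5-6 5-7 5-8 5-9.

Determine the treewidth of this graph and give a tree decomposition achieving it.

Every bag has size at most 2, so the width is 2 − 1 = 1 and tw(G) ≤ 1. G has an edge, so its treewidth is at least 1. The upper and lower bounds meet at 1, so that is the treewidth.

Treewidth 1.
Bags: B1 = {2, 5}  B2 = {5, 7}  B3 = {5, 6}  B4 = {5, 9}  B5 = {5, 8}  B6 = {1, 5}  B7 = {1, 4}  B8 = {2, 3}
Tree: B1–B2, B1–B3, B1–B4, B1–B5, B3–B6, B6–B7, B1–B8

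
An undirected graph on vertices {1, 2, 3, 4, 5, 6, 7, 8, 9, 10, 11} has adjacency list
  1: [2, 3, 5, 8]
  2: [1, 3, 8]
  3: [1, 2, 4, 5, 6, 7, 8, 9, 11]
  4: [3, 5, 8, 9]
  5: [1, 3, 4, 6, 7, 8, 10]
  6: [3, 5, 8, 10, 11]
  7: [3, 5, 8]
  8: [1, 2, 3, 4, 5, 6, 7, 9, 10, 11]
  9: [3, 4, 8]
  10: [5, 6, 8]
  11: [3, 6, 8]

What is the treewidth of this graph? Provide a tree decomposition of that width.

The largest bag has 4 vertices, giving width 3; this decomposition certifies tw(G) ≤ 3. For the lower bound, the 4 vertices {5, 6, 8, 10} are pairwise adjacent, and any tree decomposition puts a clique entirely inside one bag — forcing width ≥ 3. Therefore the treewidth is 3.

Treewidth 3.
Bags: B1 = {1, 3, 5, 8}  B2 = {3, 4, 5, 8}  B3 = {3, 5, 6, 8}  B4 = {3, 4, 8, 9}  B5 = {3, 6, 8, 11}  B6 = {5, 6, 8, 10}  B7 = {3, 5, 7, 8}  B8 = {1, 2, 3, 8}
Tree: B1–B2, B1–B3, B2–B4, B3–B5, B3–B6, B3–B7, B1–B8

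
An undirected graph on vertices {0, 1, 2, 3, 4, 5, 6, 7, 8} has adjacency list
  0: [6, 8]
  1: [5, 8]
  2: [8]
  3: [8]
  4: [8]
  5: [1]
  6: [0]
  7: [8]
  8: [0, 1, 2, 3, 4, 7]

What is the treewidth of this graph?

A width-1 tree decomposition is:
Bags: B1 = {7, 8}  B2 = {1, 8}  B3 = {0, 8}  B4 = {1, 5}  B5 = {4, 8}  B6 = {3, 8}  B7 = {2, 8}  B8 = {0, 6}
Tree: B1–B2, B2–B3, B2–B4, B1–B5, B1–B6, B2–B7, B3–B8
Every bag has size at most 2, so the width is 2 − 1 = 1 and tw(G) ≤ 1. G has an edge, so its treewidth is at least 1. Therefore the treewidth is 1.

1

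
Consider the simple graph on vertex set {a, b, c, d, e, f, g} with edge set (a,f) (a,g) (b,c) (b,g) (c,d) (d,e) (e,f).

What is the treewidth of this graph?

A width-2 tree decomposition is:
Bags: B1 = {a, b, g}  B2 = {a, b, f}  B3 = {b, e, f}  B4 = {b, d, e}  B5 = {b, c, d}
Tree: B1–B2, B2–B3, B3–B4, B4–B5
Every bag has size at most 3, so the width is 3 − 1 = 2 and tw(G) ≤ 2. The edges b–g–a–f–e–d–c–b form a cycle, so G is not a tree and its treewidth is at least 2. Therefore the treewidth is 2.

2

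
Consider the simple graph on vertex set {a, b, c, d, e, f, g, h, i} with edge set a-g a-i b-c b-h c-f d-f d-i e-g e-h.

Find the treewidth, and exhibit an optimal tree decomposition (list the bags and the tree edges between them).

Every bag has size at most 3, so the width is 3 − 1 = 2 and tw(G) ≤ 2. Since d–i–a–g–e–h–b–c–f–d is a cycle in G, G is not acyclic. Forests are exactly the graphs of treewidth ≤ 1, so tw(G) ≥ 2. Hence tw(G) = 2 exactly.

Treewidth 2.
Bags: B1 = {a, d, i}  B2 = {a, d, g}  B3 = {d, e, g}  B4 = {d, e, h}  B5 = {b, d, h}  B6 = {b, c, d}  B7 = {c, d, f}
Tree: B1–B2, B2–B3, B3–B4, B4–B5, B5–B6, B6–B7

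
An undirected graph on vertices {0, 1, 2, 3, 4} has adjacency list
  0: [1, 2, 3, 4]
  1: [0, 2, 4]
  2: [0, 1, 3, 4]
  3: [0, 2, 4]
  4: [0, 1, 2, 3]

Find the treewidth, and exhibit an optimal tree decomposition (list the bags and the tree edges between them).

Each bag holds 4 vertices, so the decomposition has width 3, which upper-bounds the treewidth. On the other hand G contains the 4-clique {0, 1, 2, 4}. A clique must lie in a single bag of any decomposition, so no decomposition can have width below 3. The upper and lower bounds meet at 3, so that is the treewidth.

Treewidth 3.
Bags: B1 = {0, 2, 3, 4}  B2 = {0, 1, 2, 4}
Tree: B1–B2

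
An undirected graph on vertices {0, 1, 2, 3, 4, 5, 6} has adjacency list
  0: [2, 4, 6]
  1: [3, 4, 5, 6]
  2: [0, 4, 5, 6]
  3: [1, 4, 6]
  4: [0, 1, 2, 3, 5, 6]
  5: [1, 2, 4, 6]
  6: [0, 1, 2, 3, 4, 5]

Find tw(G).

A width-3 tree decomposition is:
Bags: B1 = {1, 4, 5, 6}  B2 = {1, 3, 4, 6}  B3 = {2, 4, 5, 6}  B4 = {0, 2, 4, 6}
Tree: B1–B2, B1–B3, B3–B4
The largest bag has 4 vertices, giving width 3; this decomposition certifies tw(G) ≤ 3. Conversely, {0, 2, 4, 6} is a clique of size 4, and the vertices of any clique must share a bag in every tree decomposition; so some bag has ≥ 4 vertices and tw(G) ≥ 3. Combining the bounds, tw(G) = 3.

3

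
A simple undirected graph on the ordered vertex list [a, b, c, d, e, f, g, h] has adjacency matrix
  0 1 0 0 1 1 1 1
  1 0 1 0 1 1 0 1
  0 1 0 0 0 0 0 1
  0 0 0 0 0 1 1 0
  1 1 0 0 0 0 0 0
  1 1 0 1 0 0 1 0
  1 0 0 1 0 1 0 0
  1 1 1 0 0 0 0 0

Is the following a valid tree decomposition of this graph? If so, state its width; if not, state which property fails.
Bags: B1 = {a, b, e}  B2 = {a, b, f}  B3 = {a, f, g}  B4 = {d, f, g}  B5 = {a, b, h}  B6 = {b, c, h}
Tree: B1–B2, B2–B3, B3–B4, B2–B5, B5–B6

Yes; width 2.

Vertex coverage: the bags together contain {a, b, c, d, e, f, g, h}, the full vertex set. Edge coverage: each edge of G has both endpoints in at least one bag. Running intersection: for every vertex, the bags containing it form a connected subtree. All three properties hold, so this is a valid tree decomposition of width max|bag| − 1 = 2, and hence tw(G) ≤ 2.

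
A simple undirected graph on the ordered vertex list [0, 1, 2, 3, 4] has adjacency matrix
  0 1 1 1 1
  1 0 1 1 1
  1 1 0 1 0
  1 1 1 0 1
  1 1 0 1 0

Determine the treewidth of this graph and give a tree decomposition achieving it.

Treewidth 3.
One such decomposition:
Bags: B1 = {0, 1, 3, 4}  B2 = {0, 1, 2, 3}
Tree: B1–B2

Every bag has size at most 4, so the width is 4 − 1 = 3 and tw(G) ≤ 3. For the lower bound, the 4 vertices {0, 1, 2, 3} are pairwise adjacent, and any tree decomposition puts a clique entirely inside one bag — forcing width ≥ 3. Combining the bounds, tw(G) = 3.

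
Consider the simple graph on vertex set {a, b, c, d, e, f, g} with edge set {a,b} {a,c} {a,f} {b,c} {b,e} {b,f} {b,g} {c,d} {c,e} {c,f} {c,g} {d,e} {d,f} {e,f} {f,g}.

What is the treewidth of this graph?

3

A width-3 tree decomposition is:
Bags: B1 = {b, c, f, g}  B2 = {b, c, e, f}  B3 = {a, b, c, f}  B4 = {c, d, e, f}
Tree: B1–B2, B1–B3, B2–B4
The largest bag has 4 vertices, giving width 3; this decomposition certifies tw(G) ≤ 3. Conversely, {c, d, e, f} is a clique of size 4, and the vertices of any clique must share a bag in every tree decomposition; so some bag has ≥ 4 vertices and tw(G) ≥ 3. Combining the bounds, tw(G) = 3.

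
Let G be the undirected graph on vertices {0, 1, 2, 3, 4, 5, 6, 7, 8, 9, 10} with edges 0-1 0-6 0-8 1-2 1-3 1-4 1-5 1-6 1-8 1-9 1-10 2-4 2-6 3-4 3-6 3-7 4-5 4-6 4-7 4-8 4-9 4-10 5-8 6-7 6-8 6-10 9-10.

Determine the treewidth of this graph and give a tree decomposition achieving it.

Treewidth 3.
One such decomposition:
Bags: B1 = {1, 4, 6, 10}  B2 = {1, 4, 9, 10}  B3 = {1, 3, 4, 6}  B4 = {1, 4, 6, 8}  B5 = {1, 4, 5, 8}  B6 = {1, 2, 4, 6}  B7 = {0, 1, 6, 8}  B8 = {3, 4, 6, 7}
Tree: B1–B2, B1–B3, B1–B4, B4–B5, B3–B6, B4–B7, B3–B8

The largest bag has 4 vertices, giving width 3; this decomposition certifies tw(G) ≤ 3. On the other hand G contains the 4-clique {0, 1, 6, 8}. A clique must lie in a single bag of any decomposition, so no decomposition can have width below 3. Therefore the treewidth is 3.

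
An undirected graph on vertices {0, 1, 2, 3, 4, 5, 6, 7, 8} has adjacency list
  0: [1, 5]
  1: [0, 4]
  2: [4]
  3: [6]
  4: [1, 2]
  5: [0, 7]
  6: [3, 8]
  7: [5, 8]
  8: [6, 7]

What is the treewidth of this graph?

A width-1 tree decomposition is:
Bags: B1 = {2, 4}  B2 = {1, 4}  B3 = {0, 1}  B4 = {0, 5}  B5 = {5, 7}  B6 = {7, 8}  B7 = {6, 8}  B8 = {3, 6}
Tree: B1–B2, B2–B3, B3–B4, B4–B5, B5–B6, B6–B7, B7–B8
The largest bag has 2 vertices, giving width 1; this decomposition certifies tw(G) ≤ 1. Since G has at least one edge (e.g. 2–4), it is not an edgeless graph, so tw(G) ≥ 1. Hence tw(G) = 1 exactly.

1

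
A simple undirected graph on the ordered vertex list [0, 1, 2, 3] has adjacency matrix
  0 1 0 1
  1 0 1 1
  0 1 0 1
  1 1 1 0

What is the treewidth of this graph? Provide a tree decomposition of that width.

Treewidth 2.
One optimal decomposition is:
Bags: B1 = {1, 2, 3}  B2 = {0, 1, 3}
Tree: B1–B2

Every bag has size at most 3, so the width is 3 − 1 = 2 and tw(G) ≤ 2. Conversely, {0, 1, 3} is a clique of size 3, and the vertices of any clique must share a bag in every tree decomposition; so some bag has ≥ 3 vertices and tw(G) ≥ 2. Therefore the treewidth is 2.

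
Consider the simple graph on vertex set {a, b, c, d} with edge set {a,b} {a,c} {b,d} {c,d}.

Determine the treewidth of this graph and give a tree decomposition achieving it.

The largest bag has 3 vertices, giving width 2; this decomposition certifies tw(G) ≤ 2. For the lower bound, G contains the cycle d–b–a–c–d, so G is not a forest; only forests have treewidth ≤ 1, hence tw(G) ≥ 2. Combining the bounds, tw(G) = 2.

Treewidth 2.
Bags: B1 = {a, b, d}  B2 = {a, c, d}
Tree: B1–B2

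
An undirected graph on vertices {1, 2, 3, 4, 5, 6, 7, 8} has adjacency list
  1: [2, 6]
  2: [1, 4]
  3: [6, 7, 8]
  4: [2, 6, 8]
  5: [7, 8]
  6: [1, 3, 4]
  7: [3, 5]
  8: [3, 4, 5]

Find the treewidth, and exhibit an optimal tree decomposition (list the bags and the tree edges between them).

Treewidth 2.
Bags: B1 = {1, 2, 4}  B2 = {1, 4, 6}  B3 = {4, 6, 8}  B4 = {3, 6, 8}  B5 = {3, 5, 8}  B6 = {3, 5, 7}
Tree: B1–B2, B2–B3, B3–B4, B4–B5, B5–B6

The largest bag has 3 vertices, giving width 2; this decomposition certifies tw(G) ≤ 2. Since 2–1–6–4–2 is a cycle in G, G is not acyclic. Forests are exactly the graphs of treewidth ≤ 1, so tw(G) ≥ 2. Therefore the treewidth is 2.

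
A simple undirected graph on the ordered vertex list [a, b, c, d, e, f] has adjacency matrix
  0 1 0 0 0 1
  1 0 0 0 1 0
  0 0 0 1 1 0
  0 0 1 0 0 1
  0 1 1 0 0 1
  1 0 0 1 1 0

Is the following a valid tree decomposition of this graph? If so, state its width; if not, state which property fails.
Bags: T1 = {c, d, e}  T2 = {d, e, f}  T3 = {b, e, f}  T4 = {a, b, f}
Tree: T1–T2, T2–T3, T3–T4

Yes; width 2.

Every vertex of G appears in some bag (union = {a, b, c, d, e, f}); every edge is covered by a bag; and for each vertex v the set of bags containing v is connected in the bag tree. The decomposition is therefore valid. The largest bag has 3 vertices, so the width is 2.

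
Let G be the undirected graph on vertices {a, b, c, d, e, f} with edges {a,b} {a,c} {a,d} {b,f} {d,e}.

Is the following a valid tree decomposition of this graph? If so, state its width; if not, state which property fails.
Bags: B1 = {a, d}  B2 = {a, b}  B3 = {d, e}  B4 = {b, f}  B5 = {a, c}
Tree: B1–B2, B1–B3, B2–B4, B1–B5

Vertex coverage: the bags together contain {a, b, c, d, e, f}, the full vertex set. Edge coverage: each edge of G has both endpoints in at least one bag. Running intersection: for every vertex, the bags containing it form a connected subtree. All three properties hold, so this is a valid tree decomposition of width max|bag| − 1 = 1, and hence tw(G) ≤ 1.

Yes; width 1.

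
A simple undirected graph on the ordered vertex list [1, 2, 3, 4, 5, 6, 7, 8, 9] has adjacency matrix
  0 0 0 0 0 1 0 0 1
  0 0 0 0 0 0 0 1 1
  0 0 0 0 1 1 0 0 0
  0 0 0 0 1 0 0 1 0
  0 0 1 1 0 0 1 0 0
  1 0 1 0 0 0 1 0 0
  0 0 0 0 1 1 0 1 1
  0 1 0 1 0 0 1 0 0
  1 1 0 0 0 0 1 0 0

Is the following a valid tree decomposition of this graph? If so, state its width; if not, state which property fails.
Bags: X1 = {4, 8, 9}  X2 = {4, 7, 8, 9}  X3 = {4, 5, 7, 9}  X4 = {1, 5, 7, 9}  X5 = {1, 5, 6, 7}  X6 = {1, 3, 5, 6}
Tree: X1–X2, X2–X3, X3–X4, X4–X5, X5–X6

A tree decomposition must satisfy three properties: every vertex lies in some bag; for every edge, both endpoints lie together in some bag; and for every vertex, the bags containing it form a connected subtree. Here vertex 2 appears in no bag, so the decomposition is invalid.

No — vertex 2 appears in no bag.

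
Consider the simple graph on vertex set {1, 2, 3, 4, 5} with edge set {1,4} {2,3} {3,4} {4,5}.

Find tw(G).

1

A width-1 tree decomposition is:
Bags: B1 = {4, 5}  B2 = {3, 4}  B3 = {1, 4}  B4 = {2, 3}
Tree: B1–B2, B2–B3, B2–B4
Every bag has size at most 2, so the width is 2 − 1 = 1 and tw(G) ≤ 1. Since G has at least one edge (e.g. 5–4), it is not an edgeless graph, so tw(G) ≥ 1. Combining the bounds, tw(G) = 1.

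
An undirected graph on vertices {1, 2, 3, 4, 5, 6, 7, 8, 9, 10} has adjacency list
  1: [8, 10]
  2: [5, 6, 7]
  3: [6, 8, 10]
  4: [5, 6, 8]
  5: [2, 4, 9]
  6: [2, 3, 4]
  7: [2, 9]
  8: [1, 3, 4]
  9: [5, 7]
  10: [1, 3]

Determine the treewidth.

2

A width-2 tree decomposition is:
Bags: B1 = {1, 8, 10}  B2 = {3, 8, 10}  B3 = {3, 4, 8}  B4 = {3, 4, 6}  B5 = {4, 5, 6}  B6 = {2, 5, 6}  B7 = {2, 5, 9}  B8 = {2, 7, 9}
Tree: B1–B2, B2–B3, B3–B4, B4–B5, B5–B6, B6–B7, B7–B8
Each bag holds 3 vertices, so the decomposition has width 2, which upper-bounds the treewidth. Since 1–10–3–8–1 is a cycle in G, G is not acyclic. Forests are exactly the graphs of treewidth ≤ 1, so tw(G) ≥ 2. The upper and lower bounds meet at 2, so that is the treewidth.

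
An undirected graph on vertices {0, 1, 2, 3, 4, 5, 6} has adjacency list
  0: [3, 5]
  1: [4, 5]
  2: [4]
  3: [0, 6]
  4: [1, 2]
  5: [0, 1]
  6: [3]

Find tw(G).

1

A width-1 tree decomposition is:
Bags: B1 = {3, 6}  B2 = {0, 3}  B3 = {0, 5}  B4 = {1, 5}  B5 = {1, 4}  B6 = {2, 4}
Tree: B1–B2, B2–B3, B3–B4, B4–B5, B5–B6
Every bag has size at most 2, so the width is 2 − 1 = 1 and tw(G) ≤ 1. G has an edge, so its treewidth is at least 1. Therefore the treewidth is 1.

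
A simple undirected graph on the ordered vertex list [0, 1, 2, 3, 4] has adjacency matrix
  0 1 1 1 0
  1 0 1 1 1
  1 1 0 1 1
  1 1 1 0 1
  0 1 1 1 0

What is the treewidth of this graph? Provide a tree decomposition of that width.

Treewidth 3.
One such decomposition:
Bags: B1 = {1, 2, 3, 4}  B2 = {0, 1, 2, 3}
Tree: B1–B2

Each bag holds 4 vertices, so the decomposition has width 3, which upper-bounds the treewidth. On the other hand G contains the 4-clique {0, 1, 2, 3}. A clique must lie in a single bag of any decomposition, so no decomposition can have width below 3. Hence tw(G) = 3 exactly.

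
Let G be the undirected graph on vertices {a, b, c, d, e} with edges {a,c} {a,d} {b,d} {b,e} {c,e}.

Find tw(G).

A width-2 tree decomposition is:
Bags: B1 = {a, c, d}  B2 = {b, c, d}  B3 = {b, c, e}
Tree: B1–B2, B2–B3
The largest bag has 3 vertices, giving width 2; this decomposition certifies tw(G) ≤ 2. The edges c–a–d–b–e–c form a cycle, so G is not a tree and its treewidth is at least 2. Combining the bounds, tw(G) = 2.

2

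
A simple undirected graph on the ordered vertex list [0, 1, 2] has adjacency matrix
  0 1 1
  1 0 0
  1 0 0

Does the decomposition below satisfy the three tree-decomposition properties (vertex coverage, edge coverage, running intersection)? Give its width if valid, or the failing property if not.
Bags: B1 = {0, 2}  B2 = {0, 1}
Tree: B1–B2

Vertex coverage: the bags together contain {0, 1, 2}, the full vertex set. Edge coverage: each edge of G has both endpoints in at least one bag. Running intersection: for every vertex, the bags containing it form a connected subtree. All three properties hold, so this is a valid tree decomposition of width max|bag| − 1 = 1, and hence tw(G) ≤ 1.

Yes; width 1.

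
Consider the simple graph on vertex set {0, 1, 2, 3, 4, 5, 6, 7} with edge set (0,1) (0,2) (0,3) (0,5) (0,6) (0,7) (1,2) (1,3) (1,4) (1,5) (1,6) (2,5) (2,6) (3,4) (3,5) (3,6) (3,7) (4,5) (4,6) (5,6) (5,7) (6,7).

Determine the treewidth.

A width-4 tree decomposition is:
Bags: B1 = {0, 3, 5, 6, 7}  B2 = {0, 1, 3, 5, 6}  B3 = {1, 3, 4, 5, 6}  B4 = {0, 1, 2, 5, 6}
Tree: B1–B2, B2–B3, B2–B4
Each bag holds 5 vertices, so the decomposition has width 4, which upper-bounds the treewidth. On the other hand G contains the 5-clique {0, 1, 2, 5, 6}. A clique must lie in a single bag of any decomposition, so no decomposition can have width below 4. Combining the bounds, tw(G) = 4.

4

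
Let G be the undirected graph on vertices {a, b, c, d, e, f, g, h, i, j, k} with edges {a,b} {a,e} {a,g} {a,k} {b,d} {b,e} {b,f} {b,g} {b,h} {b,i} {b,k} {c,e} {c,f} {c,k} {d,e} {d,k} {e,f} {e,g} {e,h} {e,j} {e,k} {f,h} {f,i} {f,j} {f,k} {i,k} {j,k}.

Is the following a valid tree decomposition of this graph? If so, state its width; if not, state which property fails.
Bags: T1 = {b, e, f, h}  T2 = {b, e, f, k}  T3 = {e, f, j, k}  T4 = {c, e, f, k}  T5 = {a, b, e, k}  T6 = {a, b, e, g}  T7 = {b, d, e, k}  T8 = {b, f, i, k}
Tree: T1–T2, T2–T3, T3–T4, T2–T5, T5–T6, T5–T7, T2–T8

Vertex coverage: the bags together contain {a, b, c, d, e, f, g, h, i, j, k}, the full vertex set. Edge coverage: each edge of G has both endpoints in at least one bag. Running intersection: for every vertex, the bags containing it form a connected subtree. All three properties hold, so this is a valid tree decomposition of width max|bag| − 1 = 3, and hence tw(G) ≤ 3.

Yes; width 3.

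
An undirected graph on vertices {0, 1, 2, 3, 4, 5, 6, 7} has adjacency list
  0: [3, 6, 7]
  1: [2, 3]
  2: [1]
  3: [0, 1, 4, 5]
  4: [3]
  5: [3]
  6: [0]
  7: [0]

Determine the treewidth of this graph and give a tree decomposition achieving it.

The largest bag has 2 vertices, giving width 1; this decomposition certifies tw(G) ≤ 1. Any graph with an edge has treewidth ≥ 1, and G has the edge 6–0. Therefore the treewidth is 1.

Treewidth 1.
One optimal decomposition is:
Bags: B1 = {0, 6}  B2 = {0, 3}  B3 = {1, 3}  B4 = {3, 4}  B5 = {0, 7}  B6 = {1, 2}  B7 = {3, 5}
Tree: B1–B2, B2–B3, B3–B4, B1–B5, B3–B6, B3–B7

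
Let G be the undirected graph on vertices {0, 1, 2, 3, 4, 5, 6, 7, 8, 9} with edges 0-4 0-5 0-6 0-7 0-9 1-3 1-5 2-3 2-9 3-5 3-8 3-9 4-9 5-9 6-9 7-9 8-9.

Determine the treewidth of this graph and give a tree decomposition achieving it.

Treewidth 2.
Bags: B1 = {3, 5, 9}  B2 = {0, 5, 9}  B3 = {0, 6, 9}  B4 = {0, 7, 9}  B5 = {3, 8, 9}  B6 = {0, 4, 9}  B7 = {1, 3, 5}  B8 = {2, 3, 9}
Tree: B1–B2, B2–B3, B2–B4, B1–B5, B4–B6, B1–B7, B5–B8

Each bag holds 3 vertices, so the decomposition has width 2, which upper-bounds the treewidth. On the other hand G contains the 3-clique {1, 3, 5}. A clique must lie in a single bag of any decomposition, so no decomposition can have width below 2. Combining the bounds, tw(G) = 2.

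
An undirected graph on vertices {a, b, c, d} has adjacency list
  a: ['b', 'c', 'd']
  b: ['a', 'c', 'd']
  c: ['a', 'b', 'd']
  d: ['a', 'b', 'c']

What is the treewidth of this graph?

3

A width-3 tree decomposition is:
Bags: B1 = {a, b, c, d}
Tree: (single bag)
A single bag containing all 4 vertices is trivially a valid decomposition of width 3. Conversely, {a, b, c, d} is a clique of size 4, and the vertices of any clique must share a bag in every tree decomposition; so some bag has ≥ 4 vertices and tw(G) ≥ 3. Hence tw(G) = 3 exactly.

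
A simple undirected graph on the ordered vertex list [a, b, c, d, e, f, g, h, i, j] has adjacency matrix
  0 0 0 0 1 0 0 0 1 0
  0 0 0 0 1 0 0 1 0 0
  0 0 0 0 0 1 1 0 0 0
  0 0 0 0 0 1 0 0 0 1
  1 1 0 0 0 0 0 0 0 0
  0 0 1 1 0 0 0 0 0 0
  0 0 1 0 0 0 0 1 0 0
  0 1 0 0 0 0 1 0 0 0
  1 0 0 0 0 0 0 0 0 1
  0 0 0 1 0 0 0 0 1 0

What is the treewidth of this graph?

2

A width-2 tree decomposition is:
Bags: B1 = {a, b, e}  B2 = {a, b, i}  B3 = {b, i, j}  B4 = {b, d, j}  B5 = {b, d, f}  B6 = {b, c, f}  B7 = {b, c, g}  B8 = {b, g, h}
Tree: B1–B2, B2–B3, B3–B4, B4–B5, B5–B6, B6–B7, B7–B8
The largest bag has 3 vertices, giving width 2; this decomposition certifies tw(G) ≤ 2. Since b–e–a–i–j–d–f–c–g–h–b is a cycle in G, G is not acyclic. Forests are exactly the graphs of treewidth ≤ 1, so tw(G) ≥ 2. Hence tw(G) = 2 exactly.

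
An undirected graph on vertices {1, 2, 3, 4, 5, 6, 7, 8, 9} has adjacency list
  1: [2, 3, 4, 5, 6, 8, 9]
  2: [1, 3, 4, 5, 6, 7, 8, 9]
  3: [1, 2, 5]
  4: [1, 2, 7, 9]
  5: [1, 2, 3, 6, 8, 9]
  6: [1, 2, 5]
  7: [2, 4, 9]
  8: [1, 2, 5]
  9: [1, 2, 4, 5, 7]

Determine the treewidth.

A width-3 tree decomposition is:
Bags: B1 = {1, 2, 4, 9}  B2 = {1, 2, 5, 9}  B3 = {1, 2, 5, 8}  B4 = {1, 2, 3, 5}  B5 = {1, 2, 5, 6}  B6 = {2, 4, 7, 9}
Tree: B1–B2, B2–B3, B3–B4, B4–B5, B1–B6
The largest bag has 4 vertices, giving width 3; this decomposition certifies tw(G) ≤ 3. On the other hand G contains the 4-clique {1, 2, 4, 9}. A clique must lie in a single bag of any decomposition, so no decomposition can have width below 3. Hence tw(G) = 3 exactly.

3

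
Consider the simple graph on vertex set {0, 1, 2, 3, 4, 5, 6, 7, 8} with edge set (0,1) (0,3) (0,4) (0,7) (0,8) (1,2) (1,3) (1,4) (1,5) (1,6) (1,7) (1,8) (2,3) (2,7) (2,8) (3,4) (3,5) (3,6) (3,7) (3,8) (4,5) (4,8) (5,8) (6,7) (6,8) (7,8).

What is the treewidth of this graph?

4

A width-4 tree decomposition is:
Bags: B1 = {1, 3, 6, 7, 8}  B2 = {0, 1, 3, 7, 8}  B3 = {1, 2, 3, 7, 8}  B4 = {0, 1, 3, 4, 8}  B5 = {1, 3, 4, 5, 8}
Tree: B1–B2, B1–B3, B2–B4, B4–B5
Every bag has size at most 5, so the width is 5 − 1 = 4 and tw(G) ≤ 4. For the lower bound, the 5 vertices {0, 1, 3, 4, 8} are pairwise adjacent, and any tree decomposition puts a clique entirely inside one bag — forcing width ≥ 4. Combining the bounds, tw(G) = 4.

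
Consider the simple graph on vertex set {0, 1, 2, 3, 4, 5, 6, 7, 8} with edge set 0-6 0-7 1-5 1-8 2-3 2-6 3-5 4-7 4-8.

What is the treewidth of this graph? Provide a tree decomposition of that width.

Treewidth 2.
One optimal decomposition is:
Bags: B1 = {2, 3, 6}  B2 = {3, 5, 6}  B3 = {1, 5, 6}  B4 = {1, 6, 8}  B5 = {4, 6, 8}  B6 = {4, 6, 7}  B7 = {0, 6, 7}
Tree: B1–B2, B2–B3, B3–B4, B4–B5, B5–B6, B6–B7

The largest bag has 3 vertices, giving width 2; this decomposition certifies tw(G) ≤ 2. The edges 6–2–3–5–1–8–4–7–0–6 form a cycle, so G is not a tree and its treewidth is at least 2. The upper and lower bounds meet at 2, so that is the treewidth.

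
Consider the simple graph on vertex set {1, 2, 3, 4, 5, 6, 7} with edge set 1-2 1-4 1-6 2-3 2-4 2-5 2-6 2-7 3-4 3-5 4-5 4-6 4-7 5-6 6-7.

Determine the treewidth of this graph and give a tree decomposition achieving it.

Treewidth 3.
One optimal decomposition is:
Bags: B1 = {2, 4, 5, 6}  B2 = {1, 2, 4, 6}  B3 = {2, 4, 6, 7}  B4 = {2, 3, 4, 5}
Tree: B1–B2, B1–B3, B1–B4

The largest bag has 4 vertices, giving width 3; this decomposition certifies tw(G) ≤ 3. Conversely, {2, 3, 4, 5} is a clique of size 4, and the vertices of any clique must share a bag in every tree decomposition; so some bag has ≥ 4 vertices and tw(G) ≥ 3. Hence tw(G) = 3 exactly.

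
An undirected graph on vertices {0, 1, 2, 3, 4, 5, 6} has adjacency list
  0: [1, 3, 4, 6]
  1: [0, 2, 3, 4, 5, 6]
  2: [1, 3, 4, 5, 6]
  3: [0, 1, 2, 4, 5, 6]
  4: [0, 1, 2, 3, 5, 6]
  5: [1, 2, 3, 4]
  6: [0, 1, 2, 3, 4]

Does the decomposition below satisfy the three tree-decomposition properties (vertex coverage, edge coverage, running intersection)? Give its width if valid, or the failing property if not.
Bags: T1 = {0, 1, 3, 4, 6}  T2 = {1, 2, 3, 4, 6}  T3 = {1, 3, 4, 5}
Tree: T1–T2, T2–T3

No — edge (2,5) lies in no bag.

A tree decomposition must satisfy three properties: every vertex lies in some bag; for every edge, both endpoints lie together in some bag; and for every vertex, the bags containing it form a connected subtree. Here edge (2,5) lies in no bag, so the decomposition is invalid.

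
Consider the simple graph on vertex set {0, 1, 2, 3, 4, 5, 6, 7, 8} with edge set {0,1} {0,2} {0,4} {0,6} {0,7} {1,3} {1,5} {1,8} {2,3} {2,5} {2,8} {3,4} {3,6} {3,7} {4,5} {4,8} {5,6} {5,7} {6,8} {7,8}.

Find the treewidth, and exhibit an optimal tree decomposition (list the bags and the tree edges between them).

The largest bag has 5 vertices, giving width 4; this decomposition certifies tw(G) ≤ 4. For the lower bound: the 5 vertex sets {1,8}, {0,4}, {3,6}, {5}, {7} are disjoint, each induces a connected subgraph, and every pair is joined by at least one edge of G. Contracting each set to a single vertex therefore yields K_{5} as a minor, and since treewidth is minor-monotone, tw(G) ≥ tw(K_{5}) = 4. The upper and lower bounds meet at 4, so that is the treewidth.

Treewidth 4.
Bags: B1 = {0, 1, 3, 5, 8}  B2 = {0, 3, 4, 5, 8}  B3 = {0, 3, 5, 6, 8}  B4 = {0, 3, 5, 7, 8}  B5 = {0, 2, 3, 5, 8}
Tree: B1–B2, B2–B3, B3–B4, B4–B5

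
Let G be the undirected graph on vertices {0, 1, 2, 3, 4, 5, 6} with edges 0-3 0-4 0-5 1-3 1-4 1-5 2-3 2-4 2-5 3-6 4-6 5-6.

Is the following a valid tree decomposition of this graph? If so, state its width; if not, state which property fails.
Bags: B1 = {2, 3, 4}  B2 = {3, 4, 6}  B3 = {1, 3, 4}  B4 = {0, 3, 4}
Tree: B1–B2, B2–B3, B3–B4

No — vertex 5 appears in no bag.

A tree decomposition must satisfy three properties: every vertex lies in some bag; for every edge, both endpoints lie together in some bag; and for every vertex, the bags containing it form a connected subtree. Here vertex 5 appears in no bag, so the decomposition is invalid.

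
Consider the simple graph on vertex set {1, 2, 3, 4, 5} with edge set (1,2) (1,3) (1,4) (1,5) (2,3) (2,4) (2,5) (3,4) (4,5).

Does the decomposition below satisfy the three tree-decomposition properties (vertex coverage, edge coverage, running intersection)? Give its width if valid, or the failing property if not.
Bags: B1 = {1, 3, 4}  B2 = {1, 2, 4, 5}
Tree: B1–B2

A tree decomposition must satisfy three properties: every vertex lies in some bag; for every edge, both endpoints lie together in some bag; and for every vertex, the bags containing it form a connected subtree. Here edge (2,3) lies in no bag, so the decomposition is invalid.

No — edge (2,3) lies in no bag.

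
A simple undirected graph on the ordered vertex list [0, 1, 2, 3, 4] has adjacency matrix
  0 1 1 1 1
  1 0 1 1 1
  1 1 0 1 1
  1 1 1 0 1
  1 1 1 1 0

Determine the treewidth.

A width-4 tree decomposition is:
Bags: B1 = {0, 1, 2, 3, 4}
Tree: (single bag)
A single bag containing all 5 vertices is trivially a valid decomposition of width 4. On the other hand G contains the 5-clique {0, 1, 2, 3, 4}. A clique must lie in a single bag of any decomposition, so no decomposition can have width below 4. Hence tw(G) = 4 exactly.

4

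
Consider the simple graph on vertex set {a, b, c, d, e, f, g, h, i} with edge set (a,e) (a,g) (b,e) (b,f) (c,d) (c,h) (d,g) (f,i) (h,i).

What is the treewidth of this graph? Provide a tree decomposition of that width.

Treewidth 2.
Bags: B1 = {c, d, h}  B2 = {d, h, i}  B3 = {d, f, i}  B4 = {b, d, f}  B5 = {b, d, e}  B6 = {a, d, e}  B7 = {a, d, g}
Tree: B1–B2, B2–B3, B3–B4, B4–B5, B5–B6, B6–B7

Each bag holds 3 vertices, so the decomposition has width 2, which upper-bounds the treewidth. Since d–c–h–i–f–b–e–a–g–d is a cycle in G, G is not acyclic. Forests are exactly the graphs of treewidth ≤ 1, so tw(G) ≥ 2. The upper and lower bounds meet at 2, so that is the treewidth.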